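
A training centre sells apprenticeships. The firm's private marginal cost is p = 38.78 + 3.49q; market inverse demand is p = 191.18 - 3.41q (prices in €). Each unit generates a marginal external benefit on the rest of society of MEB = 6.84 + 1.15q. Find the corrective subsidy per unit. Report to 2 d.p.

subsidy = €38.69 per unit

Social marginal cost = private MC − MEB = 31.94 + 2.34q.
Set SMC = demand: 31.94 + 2.34q = 191.18 - 3.41q → q* = 27.6939.
The Pigouvian subsidy equals MEB at q*: 6.84 + 1.15×27.6939 = 38.6880.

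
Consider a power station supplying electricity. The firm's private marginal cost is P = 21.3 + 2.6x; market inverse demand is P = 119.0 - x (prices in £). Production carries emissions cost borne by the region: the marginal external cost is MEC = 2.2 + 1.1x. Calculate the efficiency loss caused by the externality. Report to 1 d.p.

Market equilibrium (private): 21.3 + 2.6x = 119.0 - x → x_m = 27.1389.
Social marginal cost = private MC + MEC = 23.5 + 3.7x.
Set SMC = demand: 23.5 + 3.7x = 119.0 - x → x* = 20.3191.
Between x* and x_m the wedge SMC − demand runs linearly from 0 to MEC(x_m), so the loss is a triangle.
DWL = ½ × 6.8198 × 32.0528 = 109.2968.

DWL = £109.3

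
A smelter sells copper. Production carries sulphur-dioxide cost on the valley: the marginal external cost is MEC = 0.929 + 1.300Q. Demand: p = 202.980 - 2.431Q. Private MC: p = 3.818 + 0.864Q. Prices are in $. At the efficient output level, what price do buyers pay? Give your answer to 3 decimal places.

Social marginal cost = private MC + MEC = 4.747 + 2.164Q.
Set SMC = demand: 4.747 + 2.164Q = 202.980 - 2.431Q → Q* = 43.1410.
Consumer price on the demand curve at Q*: 202.980 − 2.431×43.1410 = 98.1042.

P = $98.104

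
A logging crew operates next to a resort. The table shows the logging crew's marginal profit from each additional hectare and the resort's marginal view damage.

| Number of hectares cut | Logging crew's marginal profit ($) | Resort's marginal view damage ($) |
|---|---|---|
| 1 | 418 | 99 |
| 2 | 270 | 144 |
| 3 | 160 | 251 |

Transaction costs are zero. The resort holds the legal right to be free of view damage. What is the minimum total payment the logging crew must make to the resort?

Efficient level: marginal profit ≥ marginal view damage through level 2, so k* = 2.
With the resort holding the right, the logging crew must at least compensate total damage at k*: 99 + 144 = 243.

$243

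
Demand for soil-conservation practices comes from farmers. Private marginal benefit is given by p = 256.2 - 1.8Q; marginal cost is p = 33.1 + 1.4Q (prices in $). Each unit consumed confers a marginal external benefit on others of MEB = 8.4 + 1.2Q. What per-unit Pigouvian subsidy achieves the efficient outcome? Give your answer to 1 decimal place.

Social marginal benefit = demand + MEB = 264.6 - 0.6Q.
Set SMB = MC: 264.6 - 0.6Q = 33.1 + 1.4Q → Q* = 115.7500.
The Pigouvian subsidy equals MEB at Q*: 8.4 + 1.2×115.7500 = 147.3000.

subsidy = $147.3 per unit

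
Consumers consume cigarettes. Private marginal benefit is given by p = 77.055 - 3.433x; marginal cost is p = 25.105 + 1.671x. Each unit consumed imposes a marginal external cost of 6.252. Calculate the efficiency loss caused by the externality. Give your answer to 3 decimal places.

DWL = 3.829

Market equilibrium (private): 25.105 + 1.671x = 77.055 - 3.433x → x_m = 10.1783.
Social marginal benefit = demand − MEC = 70.803 - 3.433x.
Set SMB = MC: 70.803 - 3.433x = 25.105 + 1.671x → x* = 8.9534.
Height of the DWL triangle at x_m is MC(x_m) − SMB(x_m) = MEC(x_m) = 6.2520.
DWL = ½ × 1.2249 × 6.2520 = 3.8290.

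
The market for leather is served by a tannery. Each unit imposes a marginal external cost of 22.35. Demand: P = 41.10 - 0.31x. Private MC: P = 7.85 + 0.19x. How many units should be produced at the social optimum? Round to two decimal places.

Social marginal cost = private MC + MEC = 30.20 + 0.19x.
Set SMC = demand: 30.20 + 0.19x = 41.10 - 0.31x → x* = 21.8000.

x* = 21.80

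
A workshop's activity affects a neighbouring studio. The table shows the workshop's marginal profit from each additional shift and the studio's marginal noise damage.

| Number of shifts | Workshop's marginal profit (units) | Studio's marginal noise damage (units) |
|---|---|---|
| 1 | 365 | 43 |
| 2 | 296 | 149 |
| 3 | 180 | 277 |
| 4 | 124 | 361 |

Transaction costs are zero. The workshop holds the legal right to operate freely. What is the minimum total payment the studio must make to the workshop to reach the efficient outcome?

Left alone the workshop would choose level 4 (marginal profit stays positive).
Efficient level: k* = 2 (marginal profit ≥ marginal noise damage through 2).
The studio must at least cover the workshop's forgone profit from cutting 4→2: 180 + 124 = 304.

304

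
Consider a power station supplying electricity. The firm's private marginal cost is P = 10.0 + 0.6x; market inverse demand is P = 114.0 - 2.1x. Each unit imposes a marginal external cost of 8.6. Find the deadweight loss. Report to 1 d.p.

DWL = 13.7

Market equilibrium (private): 10.0 + 0.6x = 114.0 - 2.1x → x_m = 38.5185.
Social marginal cost = private MC + MEC = 18.6 + 0.6x.
Set SMC = demand: 18.6 + 0.6x = 114.0 - 2.1x → x* = 35.3333.
Height of the DWL triangle at x_m is SMC(x_m) − demand(x_m) = MEC(x_m) = 8.6000.
DWL = ½ × 3.1852 × 8.6000 = 13.6964.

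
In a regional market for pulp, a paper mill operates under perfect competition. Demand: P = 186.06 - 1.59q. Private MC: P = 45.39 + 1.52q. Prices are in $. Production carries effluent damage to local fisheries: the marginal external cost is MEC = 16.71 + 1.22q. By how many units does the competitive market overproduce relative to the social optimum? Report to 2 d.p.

16.60 units

Market equilibrium (private): 45.39 + 1.52q = 186.06 - 1.59q → q_m = 45.2315.
Social marginal cost = private MC + MEC = 62.10 + 2.74q.
Set SMC = demand: 62.10 + 2.74q = 186.06 - 1.59q → q* = 28.6282.
Gap = |45.2315 − 28.6282| = 16.6033.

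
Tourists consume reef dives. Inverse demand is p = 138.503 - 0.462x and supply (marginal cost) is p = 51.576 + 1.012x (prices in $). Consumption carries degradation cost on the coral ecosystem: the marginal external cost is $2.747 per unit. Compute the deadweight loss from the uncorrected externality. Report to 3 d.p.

DWL = $2.560

Market equilibrium (private): 51.576 + 1.012x = 138.503 - 0.462x → x_m = 58.9735.
Social marginal benefit = demand − MEC = 135.756 - 0.462x.
Set SMB = MC: 135.756 - 0.462x = 51.576 + 1.012x → x* = 57.1099.
Height of the DWL triangle at x_m is MC(x_m) − SMB(x_m) = MEC(x_m) = 2.7470.
DWL = ½ × 1.8636 × 2.7470 = 2.5597.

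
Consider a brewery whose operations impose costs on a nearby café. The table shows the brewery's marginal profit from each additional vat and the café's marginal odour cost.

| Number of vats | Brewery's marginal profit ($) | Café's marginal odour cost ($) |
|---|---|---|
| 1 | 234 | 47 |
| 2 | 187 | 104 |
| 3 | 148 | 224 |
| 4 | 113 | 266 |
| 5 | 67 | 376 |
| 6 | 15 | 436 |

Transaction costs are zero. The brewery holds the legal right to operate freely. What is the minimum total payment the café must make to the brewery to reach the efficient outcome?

Left alone the brewery would choose level 6 (marginal profit stays positive).
Efficient level: k* = 2 (marginal profit ≥ marginal odour cost through 2).
The café must at least cover the brewery's forgone profit from cutting 6→2: 148 + 113 + 67 + 15 = 343.

$343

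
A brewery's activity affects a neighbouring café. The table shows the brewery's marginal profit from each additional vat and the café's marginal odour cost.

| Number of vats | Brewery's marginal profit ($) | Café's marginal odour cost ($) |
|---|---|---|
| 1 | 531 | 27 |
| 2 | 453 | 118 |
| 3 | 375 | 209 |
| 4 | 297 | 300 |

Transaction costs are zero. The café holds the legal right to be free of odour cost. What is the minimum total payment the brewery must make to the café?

$354

Efficient level: marginal profit ≥ marginal odour cost through level 3, so k* = 3.
With the café holding the right, the brewery must at least compensate total damage at k*: 27 + 118 + 209 = 354.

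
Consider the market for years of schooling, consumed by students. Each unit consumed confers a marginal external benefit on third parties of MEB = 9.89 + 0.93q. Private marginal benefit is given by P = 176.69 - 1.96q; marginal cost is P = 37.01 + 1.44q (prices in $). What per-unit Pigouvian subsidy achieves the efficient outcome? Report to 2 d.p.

Social marginal benefit = demand + MEB = 186.58 - 1.03q.
Set SMB = MC: 186.58 - 1.03q = 37.01 + 1.44q → q* = 60.5547.
The Pigouvian subsidy equals MEB at q*: 9.89 + 0.93×60.5547 = 66.2059.

subsidy = $66.21 per unit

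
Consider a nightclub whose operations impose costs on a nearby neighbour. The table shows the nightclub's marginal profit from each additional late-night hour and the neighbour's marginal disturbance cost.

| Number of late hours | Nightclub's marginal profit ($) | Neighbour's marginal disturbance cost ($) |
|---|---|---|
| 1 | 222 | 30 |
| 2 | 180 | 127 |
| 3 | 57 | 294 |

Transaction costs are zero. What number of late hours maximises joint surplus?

2

Bargaining reaches the level where marginal profit last exceeds marginal disturbance cost.
That holds through level 2 (180 ≥ 127) but not at 3 (57 < 294).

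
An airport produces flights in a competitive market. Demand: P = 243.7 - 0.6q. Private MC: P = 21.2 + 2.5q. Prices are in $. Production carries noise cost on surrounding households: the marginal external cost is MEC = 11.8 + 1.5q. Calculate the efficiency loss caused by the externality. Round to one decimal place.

DWL = $1551.2

Market equilibrium (private): 21.2 + 2.5q = 243.7 - 0.6q → q_m = 71.7742.
Social marginal cost = private MC + MEC = 33.0 + 4.0q.
Set SMC = demand: 33.0 + 4.0q = 243.7 - 0.6q → q* = 45.8043.
The welfare-loss triangle has base |q_m − q*| and height MEC(q_m) (the vertical gap between SMC and demand is zero at q* and MEC at q_m).
DWL = ½ × 25.9699 × 119.4613 = 1551.1990.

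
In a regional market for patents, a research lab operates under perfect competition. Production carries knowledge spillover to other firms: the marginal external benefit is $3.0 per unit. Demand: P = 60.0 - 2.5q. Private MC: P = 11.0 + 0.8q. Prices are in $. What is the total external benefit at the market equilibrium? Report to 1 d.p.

$44.5

Market equilibrium (private): 11.0 + 0.8q = 60.0 - 2.5q → q_m = 14.8485.
Total external benefit = MEB × q_m = 3.0 × 14.8485 = 44.5455.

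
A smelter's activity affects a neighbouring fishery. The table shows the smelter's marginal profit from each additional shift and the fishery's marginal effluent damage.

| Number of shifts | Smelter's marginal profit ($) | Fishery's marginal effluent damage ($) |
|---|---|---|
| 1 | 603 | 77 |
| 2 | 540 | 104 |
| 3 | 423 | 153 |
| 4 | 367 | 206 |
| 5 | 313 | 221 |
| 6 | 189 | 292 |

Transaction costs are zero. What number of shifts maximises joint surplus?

Bargaining reaches the level where marginal profit last exceeds marginal effluent damage.
That holds through level 5 (313 ≥ 221) but not at 6 (189 < 292).

5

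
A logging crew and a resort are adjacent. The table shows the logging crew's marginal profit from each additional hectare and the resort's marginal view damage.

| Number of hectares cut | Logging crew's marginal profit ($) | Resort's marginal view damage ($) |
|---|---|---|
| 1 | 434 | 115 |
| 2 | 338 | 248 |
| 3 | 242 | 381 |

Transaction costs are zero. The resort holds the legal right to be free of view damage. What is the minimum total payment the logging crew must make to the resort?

$363

Efficient level: marginal profit ≥ marginal view damage through level 2, so k* = 2.
With the resort holding the right, the logging crew must at least compensate total damage at k*: 115 + 248 = 363.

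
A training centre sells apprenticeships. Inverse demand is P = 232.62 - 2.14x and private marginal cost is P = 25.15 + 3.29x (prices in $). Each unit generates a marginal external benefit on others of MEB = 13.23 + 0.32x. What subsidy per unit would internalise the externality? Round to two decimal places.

subsidy = $27.05 per unit

Social marginal cost = private MC − MEB = 11.92 + 2.97x.
Set SMC = demand: 11.92 + 2.97x = 232.62 - 2.14x → x* = 43.1898.
The Pigouvian subsidy equals MEB at x*: 13.23 + 0.32×43.1898 = 27.0507.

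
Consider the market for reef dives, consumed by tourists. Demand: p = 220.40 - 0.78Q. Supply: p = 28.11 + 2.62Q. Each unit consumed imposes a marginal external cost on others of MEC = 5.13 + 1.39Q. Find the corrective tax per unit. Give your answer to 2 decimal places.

tax = 59.44 per unit

Social marginal benefit = demand − MEC = 215.27 - 2.17Q.
Set SMB = MC: 215.27 - 2.17Q = 28.11 + 2.62Q → Q* = 39.0731.
The Pigouvian tax equals MEC at Q*: 5.13 + 1.39×39.0731 = 59.4416.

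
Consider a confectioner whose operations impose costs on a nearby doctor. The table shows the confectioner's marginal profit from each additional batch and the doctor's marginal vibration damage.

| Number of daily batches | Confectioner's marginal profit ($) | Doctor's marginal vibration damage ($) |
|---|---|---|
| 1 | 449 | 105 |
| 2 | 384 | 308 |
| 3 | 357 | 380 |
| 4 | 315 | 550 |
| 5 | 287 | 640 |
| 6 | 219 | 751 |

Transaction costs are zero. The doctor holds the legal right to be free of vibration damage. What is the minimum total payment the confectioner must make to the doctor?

Efficient level: marginal profit ≥ marginal vibration damage through level 2, so k* = 2.
With the doctor holding the right, the confectioner must at least compensate total damage at k*: 105 + 308 = 413.

$413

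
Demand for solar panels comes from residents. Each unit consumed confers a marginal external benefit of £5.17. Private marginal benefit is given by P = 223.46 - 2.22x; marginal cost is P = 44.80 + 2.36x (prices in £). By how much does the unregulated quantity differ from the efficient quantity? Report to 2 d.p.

Market equilibrium (private): 44.80 + 2.36x = 223.46 - 2.22x → x_m = 39.0087.
Social marginal benefit = demand + MEB = 228.63 - 2.22x.
Set SMB = MC: 228.63 - 2.22x = 44.80 + 2.36x → x* = 40.1376.
Gap = |39.0087 − 40.1376| = 1.1289.

1.13 units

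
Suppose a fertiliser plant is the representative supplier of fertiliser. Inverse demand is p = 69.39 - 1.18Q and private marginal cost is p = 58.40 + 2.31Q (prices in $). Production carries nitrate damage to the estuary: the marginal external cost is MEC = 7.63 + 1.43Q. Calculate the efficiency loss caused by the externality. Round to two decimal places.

DWL = $14.96

Market equilibrium (private): 58.40 + 2.31Q = 69.39 - 1.18Q → Q_m = 3.1490.
Social marginal cost = private MC + MEC = 66.03 + 3.74Q.
Set SMC = demand: 66.03 + 3.74Q = 69.39 - 1.18Q → Q* = 0.6829.
Between Q* and Q_m the wedge SMC − demand runs linearly from 0 to MEC(Q_m), so the loss is a triangle.
DWL = ½ × 2.4661 × 12.1331 = 14.9607.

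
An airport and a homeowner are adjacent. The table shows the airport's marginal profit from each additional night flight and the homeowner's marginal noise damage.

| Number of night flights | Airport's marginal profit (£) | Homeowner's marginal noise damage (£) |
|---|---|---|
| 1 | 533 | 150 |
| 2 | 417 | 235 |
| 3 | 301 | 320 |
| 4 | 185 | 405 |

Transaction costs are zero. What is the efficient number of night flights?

2

Bargaining reaches the level where marginal profit last exceeds marginal noise damage.
That holds through level 2 (417 ≥ 235) but not at 3 (301 < 320).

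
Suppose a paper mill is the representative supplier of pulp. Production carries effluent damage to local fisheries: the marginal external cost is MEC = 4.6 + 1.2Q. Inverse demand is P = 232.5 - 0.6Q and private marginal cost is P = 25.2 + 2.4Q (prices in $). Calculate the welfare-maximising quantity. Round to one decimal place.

Q* = 48.3

Social marginal cost = private MC + MEC = 29.8 + 3.6Q.
Set SMC = demand: 29.8 + 3.6Q = 232.5 - 0.6Q → Q* = 48.2619.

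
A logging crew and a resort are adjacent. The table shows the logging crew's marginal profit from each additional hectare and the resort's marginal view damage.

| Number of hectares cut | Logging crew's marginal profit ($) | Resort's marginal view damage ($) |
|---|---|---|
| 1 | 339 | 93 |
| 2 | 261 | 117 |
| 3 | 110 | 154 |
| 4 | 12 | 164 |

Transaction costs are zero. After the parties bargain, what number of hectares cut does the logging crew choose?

Bargaining reaches the level where marginal profit last exceeds marginal view damage.
That holds through level 2 (261 ≥ 117) but not at 3 (110 < 154).

2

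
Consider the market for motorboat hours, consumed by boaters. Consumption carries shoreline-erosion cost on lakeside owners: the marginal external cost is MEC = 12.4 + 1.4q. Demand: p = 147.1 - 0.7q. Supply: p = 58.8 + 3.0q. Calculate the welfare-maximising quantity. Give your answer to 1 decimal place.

Social marginal benefit = demand − MEC = 134.7 - 2.1q.
Set SMB = MC: 134.7 - 2.1q = 58.8 + 3.0q → q* = 14.8824.

q* = 14.9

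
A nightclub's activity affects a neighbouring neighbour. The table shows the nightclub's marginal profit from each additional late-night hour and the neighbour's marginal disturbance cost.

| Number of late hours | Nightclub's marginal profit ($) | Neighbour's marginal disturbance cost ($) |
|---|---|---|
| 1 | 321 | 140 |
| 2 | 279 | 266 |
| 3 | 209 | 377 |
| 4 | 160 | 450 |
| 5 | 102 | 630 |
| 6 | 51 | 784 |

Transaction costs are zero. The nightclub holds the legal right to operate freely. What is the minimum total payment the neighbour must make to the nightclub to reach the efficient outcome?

Left alone the nightclub would choose level 6 (marginal profit stays positive).
Efficient level: k* = 2 (marginal profit ≥ marginal disturbance cost through 2).
The neighbour must at least cover the nightclub's forgone profit from cutting 6→2: 209 + 160 + 102 + 51 = 522.

$522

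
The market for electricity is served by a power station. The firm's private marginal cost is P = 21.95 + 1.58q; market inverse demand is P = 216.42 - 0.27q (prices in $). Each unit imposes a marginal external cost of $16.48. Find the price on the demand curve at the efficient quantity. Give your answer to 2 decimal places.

P = $190.44

Social marginal cost = private MC + MEC = 38.43 + 1.58q.
Set SMC = demand: 38.43 + 1.58q = 216.42 - 0.27q → q* = 96.2108.
Consumer price on the demand curve at q*: 216.42 − 0.27×96.2108 = 190.4431.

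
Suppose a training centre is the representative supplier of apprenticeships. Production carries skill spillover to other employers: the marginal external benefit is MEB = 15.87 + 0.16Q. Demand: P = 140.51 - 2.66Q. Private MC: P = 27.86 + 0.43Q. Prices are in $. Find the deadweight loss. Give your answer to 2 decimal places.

DWL = $80.38

Market equilibrium (private): 27.86 + 0.43Q = 140.51 - 2.66Q → Q_m = 36.4563.
Social marginal cost = private MC − MEB = 11.99 + 0.27Q.
Set SMC = demand: 11.99 + 0.27Q = 140.51 - 2.66Q → Q* = 43.8635.
Between Q* and Q_m the wedge demand − SMC runs linearly from 0 to MEB(Q_m), so the loss is a triangle.
DWL = ½ × 7.4072 × 21.7030 = 80.3792.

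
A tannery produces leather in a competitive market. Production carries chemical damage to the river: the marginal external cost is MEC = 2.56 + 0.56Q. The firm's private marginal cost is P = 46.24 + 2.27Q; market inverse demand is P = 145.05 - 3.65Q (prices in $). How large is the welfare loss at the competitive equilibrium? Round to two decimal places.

DWL = $10.94

Market equilibrium (private): 46.24 + 2.27Q = 145.05 - 3.65Q → Q_m = 16.6909.
Social marginal cost = private MC + MEC = 48.80 + 2.83Q.
Set SMC = demand: 48.80 + 2.83Q = 145.05 - 3.65Q → Q* = 14.8534.
The loss is the area between SMC and demand from Q* to Q_m; with linear curves that's a triangle of height MEC(Q_m).
DWL = ½ × 1.8375 × 11.9069 = 10.9395.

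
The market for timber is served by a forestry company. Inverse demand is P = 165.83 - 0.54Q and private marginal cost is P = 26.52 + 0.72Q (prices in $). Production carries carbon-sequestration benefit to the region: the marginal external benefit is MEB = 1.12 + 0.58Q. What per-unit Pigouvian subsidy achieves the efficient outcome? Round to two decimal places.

subsidy = $120.90 per unit

Social marginal cost = private MC − MEB = 25.40 + 0.14Q.
Set SMC = demand: 25.40 + 0.14Q = 165.83 - 0.54Q → Q* = 206.5147.
The Pigouvian subsidy equals MEB at Q*: 1.12 + 0.58×206.5147 = 120.8985.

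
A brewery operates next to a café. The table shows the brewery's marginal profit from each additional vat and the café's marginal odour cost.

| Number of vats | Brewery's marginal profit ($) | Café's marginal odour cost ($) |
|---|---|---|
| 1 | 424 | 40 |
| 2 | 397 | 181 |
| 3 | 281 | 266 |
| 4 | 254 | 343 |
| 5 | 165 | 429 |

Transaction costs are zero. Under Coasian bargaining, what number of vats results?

3

Bargaining reaches the level where marginal profit last exceeds marginal odour cost.
That holds through level 3 (281 ≥ 266) but not at 4 (254 < 343).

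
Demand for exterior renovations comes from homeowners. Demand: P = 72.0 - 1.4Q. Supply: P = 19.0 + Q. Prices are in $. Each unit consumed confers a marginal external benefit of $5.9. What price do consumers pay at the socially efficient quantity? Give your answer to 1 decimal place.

P = $37.6

Social marginal benefit = demand + MEB = 77.9 - 1.4Q.
Set SMB = MC: 77.9 - 1.4Q = 19.0 + Q → Q* = 24.5417.
Consumer price on the demand curve at Q*: 72.0 − 1.4×24.5417 = 37.6416.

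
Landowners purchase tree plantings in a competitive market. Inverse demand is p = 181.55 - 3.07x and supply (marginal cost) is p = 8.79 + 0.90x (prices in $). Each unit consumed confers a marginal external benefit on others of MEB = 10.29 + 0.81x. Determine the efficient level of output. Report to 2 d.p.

x* = 57.93

Social marginal benefit = demand + MEB = 191.84 - 2.26x.
Set SMB = MC: 191.84 - 2.26x = 8.79 + 0.90x → x* = 57.9272.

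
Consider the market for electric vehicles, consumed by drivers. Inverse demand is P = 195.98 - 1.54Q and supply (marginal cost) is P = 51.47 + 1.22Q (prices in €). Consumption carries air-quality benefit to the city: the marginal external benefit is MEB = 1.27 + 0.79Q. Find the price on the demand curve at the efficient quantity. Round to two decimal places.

P = €82.02

Social marginal benefit = demand + MEB = 197.25 - 0.75Q.
Set SMB = MC: 197.25 - 0.75Q = 51.47 + 1.22Q → Q* = 74.0000.
Consumer price on the demand curve at Q*: 195.98 − 1.54×74.0000 = 82.0200.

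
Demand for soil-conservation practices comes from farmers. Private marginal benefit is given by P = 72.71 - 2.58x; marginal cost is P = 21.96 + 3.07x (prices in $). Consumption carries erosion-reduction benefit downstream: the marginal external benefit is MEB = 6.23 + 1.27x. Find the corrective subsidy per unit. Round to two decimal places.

Social marginal benefit = demand + MEB = 78.94 - 1.31x.
Set SMB = MC: 78.94 - 1.31x = 21.96 + 3.07x → x* = 13.0091.
The Pigouvian subsidy equals MEB at x*: 6.23 + 1.27×13.0091 = 22.7516.

subsidy = $22.75 per unit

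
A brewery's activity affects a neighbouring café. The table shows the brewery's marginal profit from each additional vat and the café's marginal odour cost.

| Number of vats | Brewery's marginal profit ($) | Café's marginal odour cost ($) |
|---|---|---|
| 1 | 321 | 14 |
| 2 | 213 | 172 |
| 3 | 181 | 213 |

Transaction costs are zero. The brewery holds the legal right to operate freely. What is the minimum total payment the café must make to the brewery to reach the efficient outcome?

Left alone the brewery would choose level 3 (marginal profit stays positive).
Efficient level: k* = 2 (marginal profit ≥ marginal odour cost through 2).
The café must at least cover the brewery's forgone profit from cutting 3→2: 181 = 181.

$181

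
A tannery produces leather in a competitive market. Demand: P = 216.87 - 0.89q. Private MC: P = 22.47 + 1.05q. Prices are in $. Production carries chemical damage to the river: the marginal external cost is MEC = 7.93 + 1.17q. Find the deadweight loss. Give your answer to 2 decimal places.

Market equilibrium (private): 22.47 + 1.05q = 216.87 - 0.89q → q_m = 100.2062.
Social marginal cost = private MC + MEC = 30.40 + 2.22q.
Set SMC = demand: 30.40 + 2.22q = 216.87 - 0.89q → q* = 59.9582.
Between q* and q_m the wedge SMC − demand runs linearly from 0 to MEC(q_m), so the loss is a triangle.
DWL = ½ × 40.2480 × 125.1712 = 2518.9452.

DWL = $2518.95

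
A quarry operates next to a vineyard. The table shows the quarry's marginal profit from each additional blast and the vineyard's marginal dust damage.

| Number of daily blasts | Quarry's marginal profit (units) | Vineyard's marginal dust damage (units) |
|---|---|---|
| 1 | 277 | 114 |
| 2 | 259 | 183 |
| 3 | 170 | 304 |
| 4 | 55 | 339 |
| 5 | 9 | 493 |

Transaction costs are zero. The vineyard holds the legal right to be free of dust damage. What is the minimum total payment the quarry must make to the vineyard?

297

Efficient level: marginal profit ≥ marginal dust damage through level 2, so k* = 2.
With the vineyard holding the right, the quarry must at least compensate total damage at k*: 114 + 183 = 297.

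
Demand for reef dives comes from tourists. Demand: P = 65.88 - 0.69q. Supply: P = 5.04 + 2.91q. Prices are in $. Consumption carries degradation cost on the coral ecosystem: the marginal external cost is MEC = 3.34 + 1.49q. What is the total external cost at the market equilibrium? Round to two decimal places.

Market equilibrium (private): 5.04 + 2.91q = 65.88 - 0.69q → q_m = 16.9000.
Total external cost = ∫₀^{q_m} (3.34 + 1.49q) dq = 3.34×16.9000 + ½×1.49×16.9000² = 269.2255.

$269.23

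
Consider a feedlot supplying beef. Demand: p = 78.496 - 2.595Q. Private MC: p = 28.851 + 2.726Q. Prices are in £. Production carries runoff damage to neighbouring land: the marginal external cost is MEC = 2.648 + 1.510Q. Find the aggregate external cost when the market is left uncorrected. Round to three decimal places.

Market equilibrium (private): 28.851 + 2.726Q = 78.496 - 2.595Q → Q_m = 9.3300.
Total external cost = ∫₀^{Q_m} (2.648 + 1.510Q) dQ = 2.648×9.3300 + ½×1.510×9.3300² = 90.4278.

£90.428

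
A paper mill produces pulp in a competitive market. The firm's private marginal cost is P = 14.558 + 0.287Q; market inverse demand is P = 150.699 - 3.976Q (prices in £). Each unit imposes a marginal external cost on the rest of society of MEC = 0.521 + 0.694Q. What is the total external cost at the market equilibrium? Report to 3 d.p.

£370.535

Market equilibrium (private): 14.558 + 0.287Q = 150.699 - 3.976Q → Q_m = 31.9355.
Total external cost = ∫₀^{Q_m} (0.521 + 0.694Q) dQ = 0.521×31.9355 + ½×0.694×31.9355² = 370.5354.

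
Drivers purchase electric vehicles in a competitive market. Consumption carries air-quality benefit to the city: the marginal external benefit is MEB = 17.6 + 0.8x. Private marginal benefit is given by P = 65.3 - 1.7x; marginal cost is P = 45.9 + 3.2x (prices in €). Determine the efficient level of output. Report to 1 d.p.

x* = 9.0

Social marginal benefit = demand + MEB = 82.9 - 0.9x.
Set SMB = MC: 82.9 - 0.9x = 45.9 + 3.2x → x* = 9.0244.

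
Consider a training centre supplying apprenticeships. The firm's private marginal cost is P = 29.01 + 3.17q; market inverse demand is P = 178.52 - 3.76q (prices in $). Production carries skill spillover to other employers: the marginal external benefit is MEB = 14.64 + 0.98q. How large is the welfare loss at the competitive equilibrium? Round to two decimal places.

DWL = $107.60

Market equilibrium (private): 29.01 + 3.17q = 178.52 - 3.76q → q_m = 21.5743.
Social marginal cost = private MC − MEB = 14.37 + 2.19q.
Set SMC = demand: 14.37 + 2.19q = 178.52 - 3.76q → q* = 27.5882.
Height of the DWL triangle at q_m is demand(q_m) − SMC(q_m) = MEB(q_m) = 35.7828.
DWL = ½ × 6.0139 × 35.7828 = 107.5971.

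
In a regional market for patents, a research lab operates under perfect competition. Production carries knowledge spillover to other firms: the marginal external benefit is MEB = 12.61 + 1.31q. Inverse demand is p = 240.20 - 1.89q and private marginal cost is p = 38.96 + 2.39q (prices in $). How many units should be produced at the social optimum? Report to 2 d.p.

Social marginal cost = private MC − MEB = 26.35 + 1.08q.
Set SMC = demand: 26.35 + 1.08q = 240.20 - 1.89q → q* = 72.0034.

q* = 72.00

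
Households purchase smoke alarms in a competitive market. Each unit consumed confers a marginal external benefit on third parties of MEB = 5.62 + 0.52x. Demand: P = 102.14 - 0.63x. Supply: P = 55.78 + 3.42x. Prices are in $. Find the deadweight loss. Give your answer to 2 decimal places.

Market equilibrium (private): 55.78 + 3.42x = 102.14 - 0.63x → x_m = 11.4469.
Social marginal benefit = demand + MEB = 107.76 - 0.11x.
Set SMB = MC: 107.76 - 0.11x = 55.78 + 3.42x → x* = 14.7252.
The welfare-loss triangle has base |x_m − x*| and height MEB(x_m) (the vertical gap between SMB and MC is zero at x* and MEB at x_m).
DWL = ½ × 3.2783 × 11.5724 = 18.9689.

DWL = $18.97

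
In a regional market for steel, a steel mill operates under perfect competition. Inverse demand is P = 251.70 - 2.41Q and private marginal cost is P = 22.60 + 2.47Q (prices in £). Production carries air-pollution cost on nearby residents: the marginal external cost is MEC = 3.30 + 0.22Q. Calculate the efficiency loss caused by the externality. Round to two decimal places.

DWL = £18.21

Market equilibrium (private): 22.60 + 2.47Q = 251.70 - 2.41Q → Q_m = 46.9467.
Social marginal cost = private MC + MEC = 25.90 + 2.69Q.
Set SMC = demand: 25.90 + 2.69Q = 251.70 - 2.41Q → Q* = 44.2745.
The loss is the area between SMC and demand from Q* to Q_m; with linear curves that's a triangle of height MEC(Q_m).
DWL = ½ × 2.6722 × 13.6283 = 18.2088.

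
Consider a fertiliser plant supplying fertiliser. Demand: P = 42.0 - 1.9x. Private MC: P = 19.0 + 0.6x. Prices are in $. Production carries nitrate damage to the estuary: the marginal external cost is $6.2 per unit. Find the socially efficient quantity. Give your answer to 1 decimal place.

Social marginal cost = private MC + MEC = 25.2 + 0.6x.
Set SMC = demand: 25.2 + 0.6x = 42.0 - 1.9x → x* = 6.7200.

x* = 6.7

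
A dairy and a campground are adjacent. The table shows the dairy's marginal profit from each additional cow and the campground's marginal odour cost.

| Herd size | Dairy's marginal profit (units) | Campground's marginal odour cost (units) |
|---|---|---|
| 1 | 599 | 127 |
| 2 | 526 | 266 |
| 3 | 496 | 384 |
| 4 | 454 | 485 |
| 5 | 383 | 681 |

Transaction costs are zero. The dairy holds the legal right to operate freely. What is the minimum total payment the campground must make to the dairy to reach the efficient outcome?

Left alone the dairy would choose level 5 (marginal profit stays positive).
Efficient level: k* = 3 (marginal profit ≥ marginal odour cost through 3).
The campground must at least cover the dairy's forgone profit from cutting 5→3: 454 + 383 = 837.

837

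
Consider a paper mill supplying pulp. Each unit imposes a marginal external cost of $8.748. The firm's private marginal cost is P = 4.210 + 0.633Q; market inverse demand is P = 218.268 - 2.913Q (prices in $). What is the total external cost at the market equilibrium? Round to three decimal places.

Market equilibrium (private): 4.210 + 0.633Q = 218.268 - 2.913Q → Q_m = 60.3660.
Total external cost = MEC × Q_m = 8.748 × 60.3660 = 528.0818.

$528.082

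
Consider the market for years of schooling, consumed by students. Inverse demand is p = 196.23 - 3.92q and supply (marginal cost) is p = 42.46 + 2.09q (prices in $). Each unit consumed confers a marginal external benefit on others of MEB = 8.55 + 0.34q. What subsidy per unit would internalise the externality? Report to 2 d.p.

subsidy = $18.28 per unit

Social marginal benefit = demand + MEB = 204.78 - 3.58q.
Set SMB = MC: 204.78 - 3.58q = 42.46 + 2.09q → q* = 28.6279.
The Pigouvian subsidy equals MEB at q*: 8.55 + 0.34×28.6279 = 18.2835.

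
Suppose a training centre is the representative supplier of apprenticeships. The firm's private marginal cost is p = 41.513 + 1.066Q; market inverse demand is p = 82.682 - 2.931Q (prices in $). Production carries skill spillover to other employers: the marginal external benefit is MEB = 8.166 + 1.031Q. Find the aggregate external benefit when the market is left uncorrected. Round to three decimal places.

$138.799

Market equilibrium (private): 41.513 + 1.066Q = 82.682 - 2.931Q → Q_m = 10.3000.
Total external benefit = ∫₀^{Q_m} (8.166 + 1.031Q) dQ = 8.166×10.3000 + ½×1.031×10.3000² = 138.7992.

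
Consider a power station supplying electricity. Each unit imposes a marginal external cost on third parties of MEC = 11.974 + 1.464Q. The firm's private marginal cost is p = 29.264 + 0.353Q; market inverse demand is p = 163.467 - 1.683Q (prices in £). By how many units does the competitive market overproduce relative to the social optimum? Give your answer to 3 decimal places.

Market equilibrium (private): 29.264 + 0.353Q = 163.467 - 1.683Q → Q_m = 65.9150.
Social marginal cost = private MC + MEC = 41.238 + 1.817Q.
Set SMC = demand: 41.238 + 1.817Q = 163.467 - 1.683Q → Q* = 34.9226.
Gap = |65.9150 − 34.9226| = 30.9924.

30.992 units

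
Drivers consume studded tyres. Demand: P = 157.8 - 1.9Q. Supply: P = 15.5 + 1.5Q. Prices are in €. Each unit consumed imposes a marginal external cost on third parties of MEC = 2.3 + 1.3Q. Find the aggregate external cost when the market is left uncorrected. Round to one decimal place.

€1234.8

Market equilibrium (private): 15.5 + 1.5Q = 157.8 - 1.9Q → Q_m = 41.8529.
Total external cost = ∫₀^{Q_m} (2.3 + 1.3Q) dQ = 2.3×41.8529 + ½×1.3×41.8529² = 1234.8441.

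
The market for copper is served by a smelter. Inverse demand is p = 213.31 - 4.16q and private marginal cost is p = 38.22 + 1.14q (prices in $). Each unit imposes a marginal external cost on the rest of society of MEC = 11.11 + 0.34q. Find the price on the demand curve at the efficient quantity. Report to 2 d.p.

P = $92.36

Social marginal cost = private MC + MEC = 49.33 + 1.48q.
Set SMC = demand: 49.33 + 1.48q = 213.31 - 4.16q → q* = 29.0745.
Consumer price on the demand curve at q*: 213.31 − 4.16×29.0745 = 92.3601.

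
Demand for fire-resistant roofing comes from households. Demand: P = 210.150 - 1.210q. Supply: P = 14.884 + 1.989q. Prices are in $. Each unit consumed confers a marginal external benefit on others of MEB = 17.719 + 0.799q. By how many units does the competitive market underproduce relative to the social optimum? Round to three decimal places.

27.704 units

Market equilibrium (private): 14.884 + 1.989q = 210.150 - 1.210q → q_m = 61.0397.
Social marginal benefit = demand + MEB = 227.869 - 0.411q.
Set SMB = MC: 227.869 - 0.411q = 14.884 + 1.989q → q* = 88.7438.
Gap = |61.0397 − 88.7438| = 27.7041.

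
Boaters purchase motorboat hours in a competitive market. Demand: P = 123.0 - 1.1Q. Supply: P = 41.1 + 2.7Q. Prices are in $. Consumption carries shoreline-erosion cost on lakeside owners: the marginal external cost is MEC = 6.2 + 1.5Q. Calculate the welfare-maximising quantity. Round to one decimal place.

Social marginal benefit = demand − MEC = 116.8 - 2.6Q.
Set SMB = MC: 116.8 - 2.6Q = 41.1 + 2.7Q → Q* = 14.2830.

Q* = 14.3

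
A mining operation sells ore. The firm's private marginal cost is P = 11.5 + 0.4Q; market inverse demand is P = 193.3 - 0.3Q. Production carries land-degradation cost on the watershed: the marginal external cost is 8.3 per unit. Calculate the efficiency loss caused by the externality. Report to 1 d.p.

Market equilibrium (private): 11.5 + 0.4Q = 193.3 - 0.3Q → Q_m = 259.7143.
Social marginal cost = private MC + MEC = 19.8 + 0.4Q.
Set SMC = demand: 19.8 + 0.4Q = 193.3 - 0.3Q → Q* = 247.8571.
The welfare-loss triangle has base |Q_m − Q*| and height MEC(Q_m) (the vertical gap between SMC and demand is zero at Q* and MEC at Q_m).
DWL = ½ × 11.8572 × 8.3000 = 49.2074.

DWL = 49.2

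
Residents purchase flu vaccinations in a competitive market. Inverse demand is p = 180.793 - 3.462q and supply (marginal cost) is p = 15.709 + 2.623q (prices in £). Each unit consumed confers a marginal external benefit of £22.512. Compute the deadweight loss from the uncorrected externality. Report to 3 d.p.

DWL = £41.643

Market equilibrium (private): 15.709 + 2.623q = 180.793 - 3.462q → q_m = 27.1297.
Social marginal benefit = demand + MEB = 203.305 - 3.462q.
Set SMB = MC: 203.305 - 3.462q = 15.709 + 2.623q → q* = 30.8293.
The welfare-loss triangle has base |q_m − q*| and height MEB(q_m) (the vertical gap between SMB and MC is zero at q* and MEB at q_m).
DWL = ½ × 3.6996 × 22.5120 = 41.6427.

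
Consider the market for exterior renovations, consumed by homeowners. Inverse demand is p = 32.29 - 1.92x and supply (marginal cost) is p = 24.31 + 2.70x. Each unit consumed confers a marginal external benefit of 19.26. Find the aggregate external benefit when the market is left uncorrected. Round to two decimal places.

Market equilibrium (private): 24.31 + 2.70x = 32.29 - 1.92x → x_m = 1.7273.
Total external benefit = MEB × x_m = 19.26 × 1.7273 = 33.2678.

33.27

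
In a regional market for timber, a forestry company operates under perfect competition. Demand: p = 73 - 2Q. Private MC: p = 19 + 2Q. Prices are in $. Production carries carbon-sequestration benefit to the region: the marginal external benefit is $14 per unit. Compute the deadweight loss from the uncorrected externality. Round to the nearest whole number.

Market equilibrium (private): 19 + 2Q = 73 - 2Q → Q_m = 13.5000.
Social marginal cost = private MC − MEB = 5 + 2Q.
Set SMC = demand: 5 + 2Q = 73 - 2Q → Q* = 17.0000.
Height of the DWL triangle at Q_m is demand(Q_m) − SMC(Q_m) = MEB(Q_m) = 14.0000.
DWL = ½ × 3.5000 × 14.0000 = 24.5000.

DWL = $25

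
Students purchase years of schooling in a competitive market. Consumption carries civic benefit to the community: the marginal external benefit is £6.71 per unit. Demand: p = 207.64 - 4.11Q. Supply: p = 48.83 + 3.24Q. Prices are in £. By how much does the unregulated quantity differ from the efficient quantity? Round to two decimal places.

Market equilibrium (private): 48.83 + 3.24Q = 207.64 - 4.11Q → Q_m = 21.6068.
Social marginal benefit = demand + MEB = 214.35 - 4.11Q.
Set SMB = MC: 214.35 - 4.11Q = 48.83 + 3.24Q → Q* = 22.5197.
Gap = |21.6068 − 22.5197| = 0.9129.

0.91 units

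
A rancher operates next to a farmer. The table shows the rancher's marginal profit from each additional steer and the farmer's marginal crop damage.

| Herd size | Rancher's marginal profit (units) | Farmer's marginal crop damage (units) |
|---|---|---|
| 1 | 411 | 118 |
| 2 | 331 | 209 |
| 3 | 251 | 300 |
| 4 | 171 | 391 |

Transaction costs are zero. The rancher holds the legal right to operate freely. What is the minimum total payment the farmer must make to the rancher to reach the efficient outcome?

Left alone the rancher would choose level 4 (marginal profit stays positive).
Efficient level: k* = 2 (marginal profit ≥ marginal crop damage through 2).
The farmer must at least cover the rancher's forgone profit from cutting 4→2: 251 + 171 = 422.

422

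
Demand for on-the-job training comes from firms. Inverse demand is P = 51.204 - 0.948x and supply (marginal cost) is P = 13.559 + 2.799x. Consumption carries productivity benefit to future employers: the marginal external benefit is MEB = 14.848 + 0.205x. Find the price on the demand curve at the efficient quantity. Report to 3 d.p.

Social marginal benefit = demand + MEB = 66.052 - 0.743x.
Set SMB = MC: 66.052 - 0.743x = 13.559 + 2.799x → x* = 14.8202.
Consumer price on the demand curve at x*: 51.204 − 0.948×14.8202 = 37.1545.

P = 37.154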